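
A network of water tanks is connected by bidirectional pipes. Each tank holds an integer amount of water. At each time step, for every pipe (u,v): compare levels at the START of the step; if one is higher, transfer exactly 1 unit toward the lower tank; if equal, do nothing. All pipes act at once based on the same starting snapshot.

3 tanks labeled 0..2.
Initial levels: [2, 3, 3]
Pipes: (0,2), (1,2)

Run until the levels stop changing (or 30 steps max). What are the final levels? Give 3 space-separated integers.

Step 1: flows [2->0,1=2] -> levels [3 3 2]
Step 2: flows [0->2,1->2] -> levels [2 2 4]
Step 3: flows [2->0,2->1] -> levels [3 3 2]
  -> period-2 cycle: step 3 state = step 1 state; never stabilizes
  -> state at step 30: (30-1) mod 2 = 1, same as step 2 -> [2 2 4]

Answer: 2 2 4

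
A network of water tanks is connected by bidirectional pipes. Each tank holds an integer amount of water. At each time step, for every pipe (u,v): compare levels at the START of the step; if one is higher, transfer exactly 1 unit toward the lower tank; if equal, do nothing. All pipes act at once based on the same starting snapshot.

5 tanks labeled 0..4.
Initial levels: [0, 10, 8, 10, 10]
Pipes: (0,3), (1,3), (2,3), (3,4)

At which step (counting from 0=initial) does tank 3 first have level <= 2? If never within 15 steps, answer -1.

Answer: -1

Derivation:
Step 1: flows [3->0,1=3,3->2,3=4] -> levels [1 10 9 8 10]
Step 2: flows [3->0,1->3,2->3,4->3] -> levels [2 9 8 10 9]
Step 3: flows [3->0,3->1,3->2,3->4] -> levels [3 10 9 6 10]
Step 4: flows [3->0,1->3,2->3,4->3] -> levels [4 9 8 8 9]
Step 5: flows [3->0,1->3,2=3,4->3] -> levels [5 8 8 9 8]
Step 6: flows [3->0,3->1,3->2,3->4] -> levels [6 9 9 5 9]
Step 7: flows [0->3,1->3,2->3,4->3] -> levels [5 8 8 9 8]
  -> period-2 cycle (repeats step 5); tank 3 never drops to <=2
Tank 3 never reaches <=2 within 15 steps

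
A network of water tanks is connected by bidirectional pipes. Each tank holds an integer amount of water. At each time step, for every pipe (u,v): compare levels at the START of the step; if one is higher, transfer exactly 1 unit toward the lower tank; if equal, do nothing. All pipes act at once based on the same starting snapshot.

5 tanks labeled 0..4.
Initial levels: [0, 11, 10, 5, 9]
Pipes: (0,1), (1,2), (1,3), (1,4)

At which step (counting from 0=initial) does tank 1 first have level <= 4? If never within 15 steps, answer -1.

Step 1: flows [1->0,1->2,1->3,1->4] -> levels [1 7 11 6 10]
Step 2: flows [1->0,2->1,1->3,4->1] -> levels [2 7 10 7 9]
Step 3: flows [1->0,2->1,1=3,4->1] -> levels [3 8 9 7 8]
Step 4: flows [1->0,2->1,1->3,1=4] -> levels [4 7 8 8 8]
Step 5: flows [1->0,2->1,3->1,4->1] -> levels [5 9 7 7 7]
Step 6: flows [1->0,1->2,1->3,1->4] -> levels [6 5 8 8 8]
Step 7: flows [0->1,2->1,3->1,4->1] -> levels [5 9 7 7 7]
  -> period-2 cycle (repeats step 5); tank 1 never drops to <=4
Tank 1 never reaches <=4 within 15 steps

Answer: -1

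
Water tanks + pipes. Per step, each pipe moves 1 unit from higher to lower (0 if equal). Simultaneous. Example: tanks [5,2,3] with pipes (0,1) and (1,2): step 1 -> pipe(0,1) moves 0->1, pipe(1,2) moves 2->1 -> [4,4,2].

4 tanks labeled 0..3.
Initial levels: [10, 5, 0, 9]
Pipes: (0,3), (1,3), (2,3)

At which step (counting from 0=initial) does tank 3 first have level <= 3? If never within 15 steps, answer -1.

Step 1: flows [0->3,3->1,3->2] -> levels [9 6 1 8]
Step 2: flows [0->3,3->1,3->2] -> levels [8 7 2 7]
Step 3: flows [0->3,1=3,3->2] -> levels [7 7 3 7]
Step 4: flows [0=3,1=3,3->2] -> levels [7 7 4 6]
Step 5: flows [0->3,1->3,3->2] -> levels [6 6 5 7]
Step 6: flows [3->0,3->1,3->2] -> levels [7 7 6 4]
Step 7: flows [0->3,1->3,2->3] -> levels [6 6 5 7]
  -> period-2 cycle (repeats step 5); tank 3 never drops to <=3
Tank 3 never reaches <=3 within 15 steps

Answer: -1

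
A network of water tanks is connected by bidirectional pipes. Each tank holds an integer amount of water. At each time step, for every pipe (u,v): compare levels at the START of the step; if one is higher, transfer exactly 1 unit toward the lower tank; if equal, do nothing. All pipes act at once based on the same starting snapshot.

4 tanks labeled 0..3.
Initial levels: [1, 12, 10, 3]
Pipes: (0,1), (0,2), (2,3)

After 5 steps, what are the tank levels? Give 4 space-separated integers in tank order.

Step 1: flows [1->0,2->0,2->3] -> levels [3 11 8 4]
Step 2: flows [1->0,2->0,2->3] -> levels [5 10 6 5]
Step 3: flows [1->0,2->0,2->3] -> levels [7 9 4 6]
Step 4: flows [1->0,0->2,3->2] -> levels [7 8 6 5]
Step 5: flows [1->0,0->2,2->3] -> levels [7 7 6 6]

Answer: 7 7 6 6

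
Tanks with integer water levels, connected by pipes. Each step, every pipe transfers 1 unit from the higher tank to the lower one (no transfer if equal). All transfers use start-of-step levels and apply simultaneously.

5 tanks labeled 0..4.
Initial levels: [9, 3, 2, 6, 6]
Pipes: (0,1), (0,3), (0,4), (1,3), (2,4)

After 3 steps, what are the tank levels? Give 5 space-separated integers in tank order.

Step 1: flows [0->1,0->3,0->4,3->1,4->2] -> levels [6 5 3 6 6]
Step 2: flows [0->1,0=3,0=4,3->1,4->2] -> levels [5 7 4 5 5]
Step 3: flows [1->0,0=3,0=4,1->3,4->2] -> levels [6 5 5 6 4]

Answer: 6 5 5 6 4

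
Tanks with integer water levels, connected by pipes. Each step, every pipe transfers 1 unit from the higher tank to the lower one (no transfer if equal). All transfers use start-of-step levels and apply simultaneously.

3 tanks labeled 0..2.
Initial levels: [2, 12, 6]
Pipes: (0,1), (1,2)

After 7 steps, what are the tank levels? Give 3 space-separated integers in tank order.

Answer: 7 6 7

Derivation:
Step 1: flows [1->0,1->2] -> levels [3 10 7]
Step 2: flows [1->0,1->2] -> levels [4 8 8]
Step 3: flows [1->0,1=2] -> levels [5 7 8]
Step 4: flows [1->0,2->1] -> levels [6 7 7]
Step 5: flows [1->0,1=2] -> levels [7 6 7]
Step 6: flows [0->1,2->1] -> levels [6 8 6]
Step 7: flows [1->0,1->2] -> levels [7 6 7]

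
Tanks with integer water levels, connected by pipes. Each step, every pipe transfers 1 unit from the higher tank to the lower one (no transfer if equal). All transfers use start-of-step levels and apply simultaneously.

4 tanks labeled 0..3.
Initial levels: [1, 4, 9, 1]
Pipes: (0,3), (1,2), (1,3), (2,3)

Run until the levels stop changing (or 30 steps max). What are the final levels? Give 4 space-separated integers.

Step 1: flows [0=3,2->1,1->3,2->3] -> levels [1 4 7 3]
Step 2: flows [3->0,2->1,1->3,2->3] -> levels [2 4 5 4]
Step 3: flows [3->0,2->1,1=3,2->3] -> levels [3 5 3 4]
Step 4: flows [3->0,1->2,1->3,3->2] -> levels [4 3 5 3]
Step 5: flows [0->3,2->1,1=3,2->3] -> levels [3 4 3 5]
Step 6: flows [3->0,1->2,3->1,3->2] -> levels [4 4 5 2]
Step 7: flows [0->3,2->1,1->3,2->3] -> levels [3 4 3 5]
  -> period-2 cycle: step 7 state = step 5 state; never stabilizes
  -> state at step 30: (30-5) mod 2 = 1, same as step 6 -> [4 4 5 2]

Answer: 4 4 5 2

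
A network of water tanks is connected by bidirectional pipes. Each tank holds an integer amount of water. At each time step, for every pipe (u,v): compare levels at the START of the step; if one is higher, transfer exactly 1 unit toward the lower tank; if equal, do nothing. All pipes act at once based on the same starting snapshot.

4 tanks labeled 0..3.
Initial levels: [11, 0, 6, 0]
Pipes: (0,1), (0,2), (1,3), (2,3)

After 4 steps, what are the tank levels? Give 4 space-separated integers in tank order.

Step 1: flows [0->1,0->2,1=3,2->3] -> levels [9 1 6 1]
Step 2: flows [0->1,0->2,1=3,2->3] -> levels [7 2 6 2]
Step 3: flows [0->1,0->2,1=3,2->3] -> levels [5 3 6 3]
Step 4: flows [0->1,2->0,1=3,2->3] -> levels [5 4 4 4]

Answer: 5 4 4 4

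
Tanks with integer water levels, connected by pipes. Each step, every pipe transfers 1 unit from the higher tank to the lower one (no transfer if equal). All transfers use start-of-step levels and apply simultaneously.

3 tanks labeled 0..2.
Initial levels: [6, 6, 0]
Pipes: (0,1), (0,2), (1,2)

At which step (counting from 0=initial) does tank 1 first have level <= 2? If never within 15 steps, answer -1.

Answer: -1

Derivation:
Step 1: flows [0=1,0->2,1->2] -> levels [5 5 2]
Step 2: flows [0=1,0->2,1->2] -> levels [4 4 4]
Step 3: flows [0=1,0=2,1=2] -> levels [4 4 4]
  -> stable; tank 1 stays at 4 > 2
Tank 1 never reaches <=2 within 15 steps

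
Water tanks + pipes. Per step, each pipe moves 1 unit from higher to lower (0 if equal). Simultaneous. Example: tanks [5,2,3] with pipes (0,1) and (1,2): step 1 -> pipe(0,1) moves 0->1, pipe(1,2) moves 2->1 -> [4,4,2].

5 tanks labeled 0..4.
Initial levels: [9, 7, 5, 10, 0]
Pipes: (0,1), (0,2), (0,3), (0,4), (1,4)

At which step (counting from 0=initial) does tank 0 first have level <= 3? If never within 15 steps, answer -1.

Answer: -1

Derivation:
Step 1: flows [0->1,0->2,3->0,0->4,1->4] -> levels [7 7 6 9 2]
Step 2: flows [0=1,0->2,3->0,0->4,1->4] -> levels [6 6 7 8 4]
Step 3: flows [0=1,2->0,3->0,0->4,1->4] -> levels [7 5 6 7 6]
Step 4: flows [0->1,0->2,0=3,0->4,4->1] -> levels [4 7 7 7 6]
Step 5: flows [1->0,2->0,3->0,4->0,1->4] -> levels [8 5 6 6 6]
Step 6: flows [0->1,0->2,0->3,0->4,4->1] -> levels [4 7 7 7 6]
  -> period-2 cycle (repeats step 4); tank 0 never drops to <=3
Tank 0 never reaches <=3 within 15 steps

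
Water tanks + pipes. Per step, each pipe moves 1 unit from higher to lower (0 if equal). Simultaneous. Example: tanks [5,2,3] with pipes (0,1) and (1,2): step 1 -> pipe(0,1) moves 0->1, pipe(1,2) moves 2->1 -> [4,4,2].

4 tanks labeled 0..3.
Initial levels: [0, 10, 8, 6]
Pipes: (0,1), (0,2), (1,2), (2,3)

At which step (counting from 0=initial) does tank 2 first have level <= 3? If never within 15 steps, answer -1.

Step 1: flows [1->0,2->0,1->2,2->3] -> levels [2 8 7 7]
Step 2: flows [1->0,2->0,1->2,2=3] -> levels [4 6 7 7]
Step 3: flows [1->0,2->0,2->1,2=3] -> levels [6 6 5 7]
Step 4: flows [0=1,0->2,1->2,3->2] -> levels [5 5 8 6]
Step 5: flows [0=1,2->0,2->1,2->3] -> levels [6 6 5 7]
  -> period-2 cycle (repeats step 3); tank 2 never drops to <=3
Tank 2 never reaches <=3 within 15 steps

Answer: -1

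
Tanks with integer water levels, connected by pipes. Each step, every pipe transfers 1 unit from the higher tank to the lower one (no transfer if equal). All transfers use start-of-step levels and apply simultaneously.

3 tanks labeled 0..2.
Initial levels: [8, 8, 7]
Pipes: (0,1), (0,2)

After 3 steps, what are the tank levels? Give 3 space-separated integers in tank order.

Answer: 7 8 8

Derivation:
Step 1: flows [0=1,0->2] -> levels [7 8 8]
Step 2: flows [1->0,2->0] -> levels [9 7 7]
Step 3: flows [0->1,0->2] -> levels [7 8 8]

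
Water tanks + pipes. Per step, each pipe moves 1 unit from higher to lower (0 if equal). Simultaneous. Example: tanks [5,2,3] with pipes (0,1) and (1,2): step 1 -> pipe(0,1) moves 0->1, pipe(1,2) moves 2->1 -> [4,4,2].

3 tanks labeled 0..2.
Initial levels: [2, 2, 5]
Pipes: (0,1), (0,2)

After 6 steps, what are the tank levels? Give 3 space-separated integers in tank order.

Step 1: flows [0=1,2->0] -> levels [3 2 4]
Step 2: flows [0->1,2->0] -> levels [3 3 3]
Step 3: flows [0=1,0=2] -> levels [3 3 3]
  -> stable; steps 4..6 unchanged -> [3 3 3]

Answer: 3 3 3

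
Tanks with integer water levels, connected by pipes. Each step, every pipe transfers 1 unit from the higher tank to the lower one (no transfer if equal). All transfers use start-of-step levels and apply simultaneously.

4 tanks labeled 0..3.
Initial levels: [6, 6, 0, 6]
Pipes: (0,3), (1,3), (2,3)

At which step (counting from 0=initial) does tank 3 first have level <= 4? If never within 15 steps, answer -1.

Step 1: flows [0=3,1=3,3->2] -> levels [6 6 1 5]
Step 2: flows [0->3,1->3,3->2] -> levels [5 5 2 6]
Step 3: flows [3->0,3->1,3->2] -> levels [6 6 3 3]
Tank 3 first reaches <=4 at step 3

Answer: 3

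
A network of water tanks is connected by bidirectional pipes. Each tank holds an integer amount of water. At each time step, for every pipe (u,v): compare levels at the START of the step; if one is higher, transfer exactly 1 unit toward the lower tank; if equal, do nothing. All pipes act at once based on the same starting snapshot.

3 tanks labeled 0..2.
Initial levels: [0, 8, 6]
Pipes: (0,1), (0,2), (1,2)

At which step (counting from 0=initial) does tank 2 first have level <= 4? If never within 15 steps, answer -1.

Step 1: flows [1->0,2->0,1->2] -> levels [2 6 6]
Step 2: flows [1->0,2->0,1=2] -> levels [4 5 5]
Step 3: flows [1->0,2->0,1=2] -> levels [6 4 4]
Tank 2 first reaches <=4 at step 3

Answer: 3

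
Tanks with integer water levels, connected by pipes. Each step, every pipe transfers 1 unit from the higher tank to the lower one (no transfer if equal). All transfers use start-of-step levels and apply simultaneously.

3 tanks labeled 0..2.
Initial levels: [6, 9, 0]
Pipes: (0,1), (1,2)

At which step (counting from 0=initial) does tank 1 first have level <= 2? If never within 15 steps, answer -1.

Step 1: flows [1->0,1->2] -> levels [7 7 1]
Step 2: flows [0=1,1->2] -> levels [7 6 2]
Step 3: flows [0->1,1->2] -> levels [6 6 3]
Step 4: flows [0=1,1->2] -> levels [6 5 4]
Step 5: flows [0->1,1->2] -> levels [5 5 5]
Step 6: flows [0=1,1=2] -> levels [5 5 5]
  -> stable; tank 1 stays at 5 > 2
Tank 1 never reaches <=2 within 15 steps

Answer: -1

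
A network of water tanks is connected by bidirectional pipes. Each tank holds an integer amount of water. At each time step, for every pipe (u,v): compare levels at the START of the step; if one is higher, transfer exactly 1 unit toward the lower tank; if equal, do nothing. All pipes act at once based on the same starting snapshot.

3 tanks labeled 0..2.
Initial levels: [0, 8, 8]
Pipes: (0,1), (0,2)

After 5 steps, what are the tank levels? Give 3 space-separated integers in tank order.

Step 1: flows [1->0,2->0] -> levels [2 7 7]
Step 2: flows [1->0,2->0] -> levels [4 6 6]
Step 3: flows [1->0,2->0] -> levels [6 5 5]
Step 4: flows [0->1,0->2] -> levels [4 6 6]
  -> period-2 cycle: step 4 state = step 2 state
  -> state at step 5: (5-2) mod 2 = 1, same as step 3 -> [6 5 5]

Answer: 6 5 5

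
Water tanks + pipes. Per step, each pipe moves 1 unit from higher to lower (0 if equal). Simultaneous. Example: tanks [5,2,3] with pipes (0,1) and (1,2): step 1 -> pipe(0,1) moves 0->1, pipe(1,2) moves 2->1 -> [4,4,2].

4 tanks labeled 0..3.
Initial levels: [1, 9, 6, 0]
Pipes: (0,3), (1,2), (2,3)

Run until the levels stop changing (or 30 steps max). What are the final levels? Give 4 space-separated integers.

Step 1: flows [0->3,1->2,2->3] -> levels [0 8 6 2]
Step 2: flows [3->0,1->2,2->3] -> levels [1 7 6 2]
Step 3: flows [3->0,1->2,2->3] -> levels [2 6 6 2]
Step 4: flows [0=3,1=2,2->3] -> levels [2 6 5 3]
Step 5: flows [3->0,1->2,2->3] -> levels [3 5 5 3]
Step 6: flows [0=3,1=2,2->3] -> levels [3 5 4 4]
Step 7: flows [3->0,1->2,2=3] -> levels [4 4 5 3]
Step 8: flows [0->3,2->1,2->3] -> levels [3 5 3 5]
Step 9: flows [3->0,1->2,3->2] -> levels [4 4 5 3]
  -> period-2 cycle: step 9 state = step 7 state; never stabilizes
  -> state at step 30: (30-7) mod 2 = 1, same as step 8 -> [3 5 3 5]

Answer: 3 5 3 5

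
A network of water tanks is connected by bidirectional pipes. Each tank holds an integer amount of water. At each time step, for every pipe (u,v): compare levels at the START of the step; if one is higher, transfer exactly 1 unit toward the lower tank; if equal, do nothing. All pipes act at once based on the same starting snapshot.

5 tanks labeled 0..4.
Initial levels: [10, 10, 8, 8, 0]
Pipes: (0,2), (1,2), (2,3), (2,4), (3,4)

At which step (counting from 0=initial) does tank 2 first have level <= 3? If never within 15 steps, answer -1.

Step 1: flows [0->2,1->2,2=3,2->4,3->4] -> levels [9 9 9 7 2]
Step 2: flows [0=2,1=2,2->3,2->4,3->4] -> levels [9 9 7 7 4]
Step 3: flows [0->2,1->2,2=3,2->4,3->4] -> levels [8 8 8 6 6]
Step 4: flows [0=2,1=2,2->3,2->4,3=4] -> levels [8 8 6 7 7]
Step 5: flows [0->2,1->2,3->2,4->2,3=4] -> levels [7 7 10 6 6]
Step 6: flows [2->0,2->1,2->3,2->4,3=4] -> levels [8 8 6 7 7]
  -> period-2 cycle (repeats step 4); tank 2 never drops to <=3
Tank 2 never reaches <=3 within 15 steps

Answer: -1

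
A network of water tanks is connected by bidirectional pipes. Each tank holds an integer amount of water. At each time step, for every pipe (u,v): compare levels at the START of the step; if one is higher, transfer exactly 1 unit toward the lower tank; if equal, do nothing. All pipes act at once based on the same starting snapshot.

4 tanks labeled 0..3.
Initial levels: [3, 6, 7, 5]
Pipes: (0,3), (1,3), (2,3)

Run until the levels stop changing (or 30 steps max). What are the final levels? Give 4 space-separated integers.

Answer: 5 6 6 4

Derivation:
Step 1: flows [3->0,1->3,2->3] -> levels [4 5 6 6]
Step 2: flows [3->0,3->1,2=3] -> levels [5 6 6 4]
Step 3: flows [0->3,1->3,2->3] -> levels [4 5 5 7]
Step 4: flows [3->0,3->1,3->2] -> levels [5 6 6 4]
  -> period-2 cycle: step 4 state = step 2 state; never stabilizes
  -> state at step 30: (30-2) mod 2 = 0, same as step 2 -> [5 6 6 4]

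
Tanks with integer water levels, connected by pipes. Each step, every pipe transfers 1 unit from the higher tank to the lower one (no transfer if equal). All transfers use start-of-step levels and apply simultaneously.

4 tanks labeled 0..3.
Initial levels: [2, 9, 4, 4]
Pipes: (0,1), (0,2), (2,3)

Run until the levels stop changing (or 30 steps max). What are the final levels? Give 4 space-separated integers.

Answer: 4 6 5 4

Derivation:
Step 1: flows [1->0,2->0,2=3] -> levels [4 8 3 4]
Step 2: flows [1->0,0->2,3->2] -> levels [4 7 5 3]
Step 3: flows [1->0,2->0,2->3] -> levels [6 6 3 4]
Step 4: flows [0=1,0->2,3->2] -> levels [5 6 5 3]
Step 5: flows [1->0,0=2,2->3] -> levels [6 5 4 4]
Step 6: flows [0->1,0->2,2=3] -> levels [4 6 5 4]
Step 7: flows [1->0,2->0,2->3] -> levels [6 5 3 5]
Step 8: flows [0->1,0->2,3->2] -> levels [4 6 5 4]
  -> period-2 cycle: step 8 state = step 6 state; never stabilizes
  -> state at step 30: (30-6) mod 2 = 0, same as step 6 -> [4 6 5 4]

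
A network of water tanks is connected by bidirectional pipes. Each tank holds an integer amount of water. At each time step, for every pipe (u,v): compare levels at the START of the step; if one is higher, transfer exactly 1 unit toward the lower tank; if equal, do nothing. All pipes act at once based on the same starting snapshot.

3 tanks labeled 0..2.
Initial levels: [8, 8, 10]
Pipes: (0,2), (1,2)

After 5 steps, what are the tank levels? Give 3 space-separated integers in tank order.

Answer: 9 9 8

Derivation:
Step 1: flows [2->0,2->1] -> levels [9 9 8]
Step 2: flows [0->2,1->2] -> levels [8 8 10]
  -> period-2 cycle: step 2 state = step 0 state
  -> state at step 5: (5-0) mod 2 = 1, same as step 1 -> [9 9 8]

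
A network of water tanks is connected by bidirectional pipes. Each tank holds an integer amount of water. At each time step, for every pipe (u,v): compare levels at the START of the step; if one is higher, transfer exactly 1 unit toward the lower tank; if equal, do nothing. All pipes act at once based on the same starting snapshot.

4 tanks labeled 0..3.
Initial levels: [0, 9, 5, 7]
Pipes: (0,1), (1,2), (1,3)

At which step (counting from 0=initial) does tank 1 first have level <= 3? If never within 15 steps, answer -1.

Step 1: flows [1->0,1->2,1->3] -> levels [1 6 6 8]
Step 2: flows [1->0,1=2,3->1] -> levels [2 6 6 7]
Step 3: flows [1->0,1=2,3->1] -> levels [3 6 6 6]
Step 4: flows [1->0,1=2,1=3] -> levels [4 5 6 6]
Step 5: flows [1->0,2->1,3->1] -> levels [5 6 5 5]
Step 6: flows [1->0,1->2,1->3] -> levels [6 3 6 6]
Tank 1 first reaches <=3 at step 6

Answer: 6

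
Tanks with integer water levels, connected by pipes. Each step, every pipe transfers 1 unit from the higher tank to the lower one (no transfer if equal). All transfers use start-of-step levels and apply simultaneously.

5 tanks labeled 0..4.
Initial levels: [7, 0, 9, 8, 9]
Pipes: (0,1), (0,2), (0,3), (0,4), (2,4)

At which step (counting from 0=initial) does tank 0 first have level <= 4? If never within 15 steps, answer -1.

Step 1: flows [0->1,2->0,3->0,4->0,2=4] -> levels [9 1 8 7 8]
Step 2: flows [0->1,0->2,0->3,0->4,2=4] -> levels [5 2 9 8 9]
Step 3: flows [0->1,2->0,3->0,4->0,2=4] -> levels [7 3 8 7 8]
Step 4: flows [0->1,2->0,0=3,4->0,2=4] -> levels [8 4 7 7 7]
Step 5: flows [0->1,0->2,0->3,0->4,2=4] -> levels [4 5 8 8 8]
Tank 0 first reaches <=4 at step 5

Answer: 5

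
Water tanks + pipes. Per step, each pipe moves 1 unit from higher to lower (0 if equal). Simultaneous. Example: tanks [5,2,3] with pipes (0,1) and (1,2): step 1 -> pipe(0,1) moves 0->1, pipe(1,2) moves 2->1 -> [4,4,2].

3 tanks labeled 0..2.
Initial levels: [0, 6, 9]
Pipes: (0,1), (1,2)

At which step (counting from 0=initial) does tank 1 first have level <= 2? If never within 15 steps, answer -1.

Step 1: flows [1->0,2->1] -> levels [1 6 8]
Step 2: flows [1->0,2->1] -> levels [2 6 7]
Step 3: flows [1->0,2->1] -> levels [3 6 6]
Step 4: flows [1->0,1=2] -> levels [4 5 6]
Step 5: flows [1->0,2->1] -> levels [5 5 5]
Step 6: flows [0=1,1=2] -> levels [5 5 5]
  -> stable; tank 1 stays at 5 > 2
Tank 1 never reaches <=2 within 15 steps

Answer: -1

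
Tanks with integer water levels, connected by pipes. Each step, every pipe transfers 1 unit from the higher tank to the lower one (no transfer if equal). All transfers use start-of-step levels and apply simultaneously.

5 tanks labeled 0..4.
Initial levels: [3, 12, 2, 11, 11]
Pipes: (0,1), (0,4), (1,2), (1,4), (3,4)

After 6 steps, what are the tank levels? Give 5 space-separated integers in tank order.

Answer: 7 8 7 8 9

Derivation:
Step 1: flows [1->0,4->0,1->2,1->4,3=4] -> levels [5 9 3 11 11]
Step 2: flows [1->0,4->0,1->2,4->1,3=4] -> levels [7 8 4 11 9]
Step 3: flows [1->0,4->0,1->2,4->1,3->4] -> levels [9 7 5 10 8]
Step 4: flows [0->1,0->4,1->2,4->1,3->4] -> levels [7 8 6 9 9]
Step 5: flows [1->0,4->0,1->2,4->1,3=4] -> levels [9 7 7 9 7]
Step 6: flows [0->1,0->4,1=2,1=4,3->4] -> levels [7 8 7 8 9]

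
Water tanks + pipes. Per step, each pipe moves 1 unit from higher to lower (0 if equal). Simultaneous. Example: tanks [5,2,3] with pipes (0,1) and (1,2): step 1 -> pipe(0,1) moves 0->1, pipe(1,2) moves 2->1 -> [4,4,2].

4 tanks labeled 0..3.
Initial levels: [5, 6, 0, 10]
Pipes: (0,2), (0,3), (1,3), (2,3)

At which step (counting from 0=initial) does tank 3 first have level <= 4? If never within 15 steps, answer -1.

Answer: 5

Derivation:
Step 1: flows [0->2,3->0,3->1,3->2] -> levels [5 7 2 7]
Step 2: flows [0->2,3->0,1=3,3->2] -> levels [5 7 4 5]
Step 3: flows [0->2,0=3,1->3,3->2] -> levels [4 6 6 5]
Step 4: flows [2->0,3->0,1->3,2->3] -> levels [6 5 4 6]
Step 5: flows [0->2,0=3,3->1,3->2] -> levels [5 6 6 4]
Tank 3 first reaches <=4 at step 5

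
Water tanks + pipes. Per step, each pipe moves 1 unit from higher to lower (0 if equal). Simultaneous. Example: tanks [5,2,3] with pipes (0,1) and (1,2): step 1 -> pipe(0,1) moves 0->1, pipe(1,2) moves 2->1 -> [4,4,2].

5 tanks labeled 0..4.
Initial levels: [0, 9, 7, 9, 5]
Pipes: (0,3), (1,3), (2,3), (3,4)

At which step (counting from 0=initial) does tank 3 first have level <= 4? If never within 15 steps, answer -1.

Step 1: flows [3->0,1=3,3->2,3->4] -> levels [1 9 8 6 6]
Step 2: flows [3->0,1->3,2->3,3=4] -> levels [2 8 7 7 6]
Step 3: flows [3->0,1->3,2=3,3->4] -> levels [3 7 7 6 7]
Step 4: flows [3->0,1->3,2->3,4->3] -> levels [4 6 6 8 6]
Step 5: flows [3->0,3->1,3->2,3->4] -> levels [5 7 7 4 7]
Tank 3 first reaches <=4 at step 5

Answer: 5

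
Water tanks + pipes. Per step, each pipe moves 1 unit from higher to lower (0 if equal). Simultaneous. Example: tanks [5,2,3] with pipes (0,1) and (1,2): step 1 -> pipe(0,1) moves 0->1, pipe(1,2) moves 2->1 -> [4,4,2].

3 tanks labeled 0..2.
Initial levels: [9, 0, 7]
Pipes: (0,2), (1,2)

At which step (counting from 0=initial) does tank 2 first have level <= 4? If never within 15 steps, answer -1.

Step 1: flows [0->2,2->1] -> levels [8 1 7]
Step 2: flows [0->2,2->1] -> levels [7 2 7]
Step 3: flows [0=2,2->1] -> levels [7 3 6]
Step 4: flows [0->2,2->1] -> levels [6 4 6]
Step 5: flows [0=2,2->1] -> levels [6 5 5]
Step 6: flows [0->2,1=2] -> levels [5 5 6]
Step 7: flows [2->0,2->1] -> levels [6 6 4]
Tank 2 first reaches <=4 at step 7

Answer: 7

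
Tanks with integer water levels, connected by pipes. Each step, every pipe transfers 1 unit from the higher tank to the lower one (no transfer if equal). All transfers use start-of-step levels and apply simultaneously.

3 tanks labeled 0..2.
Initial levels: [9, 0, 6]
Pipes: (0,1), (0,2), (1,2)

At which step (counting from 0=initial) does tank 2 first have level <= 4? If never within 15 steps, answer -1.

Step 1: flows [0->1,0->2,2->1] -> levels [7 2 6]
Step 2: flows [0->1,0->2,2->1] -> levels [5 4 6]
Step 3: flows [0->1,2->0,2->1] -> levels [5 6 4]
Tank 2 first reaches <=4 at step 3

Answer: 3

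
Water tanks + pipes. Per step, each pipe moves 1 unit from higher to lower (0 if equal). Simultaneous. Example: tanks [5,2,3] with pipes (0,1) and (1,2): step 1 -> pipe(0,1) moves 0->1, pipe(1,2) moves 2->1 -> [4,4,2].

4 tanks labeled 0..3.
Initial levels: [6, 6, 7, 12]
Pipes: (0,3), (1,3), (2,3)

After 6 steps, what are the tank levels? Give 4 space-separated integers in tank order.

Answer: 8 8 9 6

Derivation:
Step 1: flows [3->0,3->1,3->2] -> levels [7 7 8 9]
Step 2: flows [3->0,3->1,3->2] -> levels [8 8 9 6]
Step 3: flows [0->3,1->3,2->3] -> levels [7 7 8 9]
  -> period-2 cycle: step 3 state = step 1 state
  -> state at step 6: (6-1) mod 2 = 1, same as step 2 -> [8 8 9 6]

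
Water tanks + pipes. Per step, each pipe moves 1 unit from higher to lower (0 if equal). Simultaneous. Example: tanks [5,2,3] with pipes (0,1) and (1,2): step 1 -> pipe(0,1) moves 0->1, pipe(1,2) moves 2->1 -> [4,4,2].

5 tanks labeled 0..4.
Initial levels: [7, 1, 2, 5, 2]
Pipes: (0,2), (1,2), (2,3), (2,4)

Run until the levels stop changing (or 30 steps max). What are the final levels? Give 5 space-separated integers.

Answer: 4 4 1 4 4

Derivation:
Step 1: flows [0->2,2->1,3->2,2=4] -> levels [6 2 3 4 2]
Step 2: flows [0->2,2->1,3->2,2->4] -> levels [5 3 3 3 3]
Step 3: flows [0->2,1=2,2=3,2=4] -> levels [4 3 4 3 3]
Step 4: flows [0=2,2->1,2->3,2->4] -> levels [4 4 1 4 4]
Step 5: flows [0->2,1->2,3->2,4->2] -> levels [3 3 5 3 3]
Step 6: flows [2->0,2->1,2->3,2->4] -> levels [4 4 1 4 4]
  -> period-2 cycle: step 6 state = step 4 state; never stabilizes
  -> state at step 30: (30-4) mod 2 = 0, same as step 4 -> [4 4 1 4 4]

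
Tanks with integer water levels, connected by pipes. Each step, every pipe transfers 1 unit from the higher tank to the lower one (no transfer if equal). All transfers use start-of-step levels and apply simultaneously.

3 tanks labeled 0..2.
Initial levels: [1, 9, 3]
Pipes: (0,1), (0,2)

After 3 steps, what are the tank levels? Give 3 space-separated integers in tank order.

Step 1: flows [1->0,2->0] -> levels [3 8 2]
Step 2: flows [1->0,0->2] -> levels [3 7 3]
Step 3: flows [1->0,0=2] -> levels [4 6 3]

Answer: 4 6 3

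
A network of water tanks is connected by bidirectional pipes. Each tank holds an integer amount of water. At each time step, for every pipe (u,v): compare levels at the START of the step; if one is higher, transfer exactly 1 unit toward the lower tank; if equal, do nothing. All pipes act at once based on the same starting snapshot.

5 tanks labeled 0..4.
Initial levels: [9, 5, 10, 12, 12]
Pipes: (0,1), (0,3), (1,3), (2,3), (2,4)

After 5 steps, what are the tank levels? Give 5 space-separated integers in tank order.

Answer: 10 9 10 9 10

Derivation:
Step 1: flows [0->1,3->0,3->1,3->2,4->2] -> levels [9 7 12 9 11]
Step 2: flows [0->1,0=3,3->1,2->3,2->4] -> levels [8 9 10 9 12]
Step 3: flows [1->0,3->0,1=3,2->3,4->2] -> levels [10 8 10 9 11]
Step 4: flows [0->1,0->3,3->1,2->3,4->2] -> levels [8 10 10 10 10]
Step 5: flows [1->0,3->0,1=3,2=3,2=4] -> levels [10 9 10 9 10]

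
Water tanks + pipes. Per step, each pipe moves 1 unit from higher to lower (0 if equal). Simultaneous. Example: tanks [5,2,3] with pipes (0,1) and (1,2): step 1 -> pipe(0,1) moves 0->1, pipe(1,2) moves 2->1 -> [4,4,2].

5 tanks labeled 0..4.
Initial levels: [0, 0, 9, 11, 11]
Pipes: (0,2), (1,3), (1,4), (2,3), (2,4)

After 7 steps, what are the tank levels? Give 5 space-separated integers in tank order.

Step 1: flows [2->0,3->1,4->1,3->2,4->2] -> levels [1 2 10 9 9]
Step 2: flows [2->0,3->1,4->1,2->3,2->4] -> levels [2 4 7 9 9]
Step 3: flows [2->0,3->1,4->1,3->2,4->2] -> levels [3 6 8 7 7]
Step 4: flows [2->0,3->1,4->1,2->3,2->4] -> levels [4 8 5 7 7]
Step 5: flows [2->0,1->3,1->4,3->2,4->2] -> levels [5 6 6 7 7]
Step 6: flows [2->0,3->1,4->1,3->2,4->2] -> levels [6 8 7 5 5]
Step 7: flows [2->0,1->3,1->4,2->3,2->4] -> levels [7 6 4 7 7]

Answer: 7 6 4 7 7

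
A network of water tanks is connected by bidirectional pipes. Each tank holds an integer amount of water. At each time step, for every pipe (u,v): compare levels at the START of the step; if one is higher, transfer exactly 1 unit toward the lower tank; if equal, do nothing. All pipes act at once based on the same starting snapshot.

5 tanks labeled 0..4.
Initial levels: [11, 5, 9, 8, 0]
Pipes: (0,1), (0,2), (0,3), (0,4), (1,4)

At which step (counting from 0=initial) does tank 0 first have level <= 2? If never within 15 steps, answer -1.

Answer: -1

Derivation:
Step 1: flows [0->1,0->2,0->3,0->4,1->4] -> levels [7 5 10 9 2]
Step 2: flows [0->1,2->0,3->0,0->4,1->4] -> levels [7 5 9 8 4]
Step 3: flows [0->1,2->0,3->0,0->4,1->4] -> levels [7 5 8 7 6]
Step 4: flows [0->1,2->0,0=3,0->4,4->1] -> levels [6 7 7 7 6]
Step 5: flows [1->0,2->0,3->0,0=4,1->4] -> levels [9 5 6 6 7]
Step 6: flows [0->1,0->2,0->3,0->4,4->1] -> levels [5 7 7 7 7]
Step 7: flows [1->0,2->0,3->0,4->0,1=4] -> levels [9 6 6 6 6]
Step 8: flows [0->1,0->2,0->3,0->4,1=4] -> levels [5 7 7 7 7]
  -> period-2 cycle (repeats step 6); tank 0 never drops to <=2
Tank 0 never reaches <=2 within 15 steps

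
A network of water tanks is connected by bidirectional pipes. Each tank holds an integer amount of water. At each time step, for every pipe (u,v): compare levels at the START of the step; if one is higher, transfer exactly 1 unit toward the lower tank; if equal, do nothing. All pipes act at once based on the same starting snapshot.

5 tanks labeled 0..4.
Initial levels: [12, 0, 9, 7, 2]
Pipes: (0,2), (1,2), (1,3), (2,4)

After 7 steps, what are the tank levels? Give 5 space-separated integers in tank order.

Step 1: flows [0->2,2->1,3->1,2->4] -> levels [11 2 8 6 3]
Step 2: flows [0->2,2->1,3->1,2->4] -> levels [10 4 7 5 4]
Step 3: flows [0->2,2->1,3->1,2->4] -> levels [9 6 6 4 5]
Step 4: flows [0->2,1=2,1->3,2->4] -> levels [8 5 6 5 6]
Step 5: flows [0->2,2->1,1=3,2=4] -> levels [7 6 6 5 6]
Step 6: flows [0->2,1=2,1->3,2=4] -> levels [6 5 7 6 6]
Step 7: flows [2->0,2->1,3->1,2->4] -> levels [7 7 4 5 7]

Answer: 7 7 4 5 7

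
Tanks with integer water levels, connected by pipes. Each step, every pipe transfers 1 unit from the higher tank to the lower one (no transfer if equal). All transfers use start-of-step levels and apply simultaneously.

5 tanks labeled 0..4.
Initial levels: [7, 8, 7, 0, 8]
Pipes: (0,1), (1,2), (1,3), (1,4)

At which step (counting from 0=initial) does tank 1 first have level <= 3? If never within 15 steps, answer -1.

Step 1: flows [1->0,1->2,1->3,1=4] -> levels [8 5 8 1 8]
Step 2: flows [0->1,2->1,1->3,4->1] -> levels [7 7 7 2 7]
Step 3: flows [0=1,1=2,1->3,1=4] -> levels [7 6 7 3 7]
Step 4: flows [0->1,2->1,1->3,4->1] -> levels [6 8 6 4 6]
Step 5: flows [1->0,1->2,1->3,1->4] -> levels [7 4 7 5 7]
Step 6: flows [0->1,2->1,3->1,4->1] -> levels [6 8 6 4 6]
  -> period-2 cycle (repeats step 4); tank 1 never drops to <=3
Tank 1 never reaches <=3 within 15 steps

Answer: -1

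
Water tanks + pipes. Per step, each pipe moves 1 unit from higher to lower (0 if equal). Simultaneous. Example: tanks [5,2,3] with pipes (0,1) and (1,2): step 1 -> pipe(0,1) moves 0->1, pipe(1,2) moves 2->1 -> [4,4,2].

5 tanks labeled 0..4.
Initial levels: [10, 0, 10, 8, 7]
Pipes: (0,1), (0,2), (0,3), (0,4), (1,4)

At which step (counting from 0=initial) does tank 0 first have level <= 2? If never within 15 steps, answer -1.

Answer: -1

Derivation:
Step 1: flows [0->1,0=2,0->3,0->4,4->1] -> levels [7 2 10 9 7]
Step 2: flows [0->1,2->0,3->0,0=4,4->1] -> levels [8 4 9 8 6]
Step 3: flows [0->1,2->0,0=3,0->4,4->1] -> levels [7 6 8 8 6]
Step 4: flows [0->1,2->0,3->0,0->4,1=4] -> levels [7 7 7 7 7]
Step 5: flows [0=1,0=2,0=3,0=4,1=4] -> levels [7 7 7 7 7]
  -> stable; tank 0 stays at 7 > 2
Tank 0 never reaches <=2 within 15 steps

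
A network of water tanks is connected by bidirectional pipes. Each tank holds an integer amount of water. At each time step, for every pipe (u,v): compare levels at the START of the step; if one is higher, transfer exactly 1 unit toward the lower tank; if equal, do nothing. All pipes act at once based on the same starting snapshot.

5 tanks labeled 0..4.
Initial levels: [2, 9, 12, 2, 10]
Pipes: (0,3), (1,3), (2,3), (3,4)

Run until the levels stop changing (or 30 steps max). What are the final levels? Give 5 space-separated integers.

Answer: 7 8 8 4 8

Derivation:
Step 1: flows [0=3,1->3,2->3,4->3] -> levels [2 8 11 5 9]
Step 2: flows [3->0,1->3,2->3,4->3] -> levels [3 7 10 7 8]
Step 3: flows [3->0,1=3,2->3,4->3] -> levels [4 7 9 8 7]
Step 4: flows [3->0,3->1,2->3,3->4] -> levels [5 8 8 6 8]
Step 5: flows [3->0,1->3,2->3,4->3] -> levels [6 7 7 8 7]
Step 6: flows [3->0,3->1,3->2,3->4] -> levels [7 8 8 4 8]
Step 7: flows [0->3,1->3,2->3,4->3] -> levels [6 7 7 8 7]
  -> period-2 cycle: step 7 state = step 5 state; never stabilizes
  -> state at step 30: (30-5) mod 2 = 1, same as step 6 -> [7 8 8 4 8]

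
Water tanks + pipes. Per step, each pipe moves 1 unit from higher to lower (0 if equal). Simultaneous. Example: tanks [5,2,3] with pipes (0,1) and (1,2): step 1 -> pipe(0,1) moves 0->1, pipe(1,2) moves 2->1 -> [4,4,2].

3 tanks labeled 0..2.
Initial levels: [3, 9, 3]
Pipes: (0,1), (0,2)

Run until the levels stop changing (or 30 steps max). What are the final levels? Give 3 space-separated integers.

Answer: 5 5 5

Derivation:
Step 1: flows [1->0,0=2] -> levels [4 8 3]
Step 2: flows [1->0,0->2] -> levels [4 7 4]
Step 3: flows [1->0,0=2] -> levels [5 6 4]
Step 4: flows [1->0,0->2] -> levels [5 5 5]
Step 5: flows [0=1,0=2] -> levels [5 5 5]
  -> stable (no change)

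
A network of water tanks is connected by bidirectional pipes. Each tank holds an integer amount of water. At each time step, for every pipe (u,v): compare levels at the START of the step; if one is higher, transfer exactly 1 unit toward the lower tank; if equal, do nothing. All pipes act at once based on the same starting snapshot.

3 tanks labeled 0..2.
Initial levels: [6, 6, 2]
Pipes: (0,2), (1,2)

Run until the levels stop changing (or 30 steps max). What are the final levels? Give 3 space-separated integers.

Step 1: flows [0->2,1->2] -> levels [5 5 4]
Step 2: flows [0->2,1->2] -> levels [4 4 6]
Step 3: flows [2->0,2->1] -> levels [5 5 4]
  -> period-2 cycle: step 3 state = step 1 state; never stabilizes
  -> state at step 30: (30-1) mod 2 = 1, same as step 2 -> [4 4 6]

Answer: 4 4 6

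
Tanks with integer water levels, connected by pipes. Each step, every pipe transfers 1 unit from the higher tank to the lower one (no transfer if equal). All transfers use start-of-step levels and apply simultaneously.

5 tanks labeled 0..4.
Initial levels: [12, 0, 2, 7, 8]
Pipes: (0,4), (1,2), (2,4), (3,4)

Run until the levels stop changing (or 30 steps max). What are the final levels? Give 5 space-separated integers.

Answer: 6 6 4 6 7

Derivation:
Step 1: flows [0->4,2->1,4->2,4->3] -> levels [11 1 2 8 7]
Step 2: flows [0->4,2->1,4->2,3->4] -> levels [10 2 2 7 8]
Step 3: flows [0->4,1=2,4->2,4->3] -> levels [9 2 3 8 7]
Step 4: flows [0->4,2->1,4->2,3->4] -> levels [8 3 3 7 8]
Step 5: flows [0=4,1=2,4->2,4->3] -> levels [8 3 4 8 6]
Step 6: flows [0->4,2->1,4->2,3->4] -> levels [7 4 4 7 7]
Step 7: flows [0=4,1=2,4->2,3=4] -> levels [7 4 5 7 6]
Step 8: flows [0->4,2->1,4->2,3->4] -> levels [6 5 5 6 7]
Step 9: flows [4->0,1=2,4->2,4->3] -> levels [7 5 6 7 4]
Step 10: flows [0->4,2->1,2->4,3->4] -> levels [6 6 4 6 7]
Step 11: flows [4->0,1->2,4->2,4->3] -> levels [7 5 6 7 4]
  -> period-2 cycle: step 11 state = step 9 state; never stabilizes
  -> state at step 30: (30-9) mod 2 = 1, same as step 10 -> [6 6 4 6 7]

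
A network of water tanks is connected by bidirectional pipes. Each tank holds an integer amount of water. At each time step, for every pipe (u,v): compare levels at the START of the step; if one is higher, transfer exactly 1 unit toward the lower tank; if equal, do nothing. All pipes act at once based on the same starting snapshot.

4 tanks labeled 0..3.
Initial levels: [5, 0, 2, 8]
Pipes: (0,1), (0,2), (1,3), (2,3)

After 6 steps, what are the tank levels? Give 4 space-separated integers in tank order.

Answer: 3 5 5 2

Derivation:
Step 1: flows [0->1,0->2,3->1,3->2] -> levels [3 2 4 6]
Step 2: flows [0->1,2->0,3->1,3->2] -> levels [3 4 4 4]
Step 3: flows [1->0,2->0,1=3,2=3] -> levels [5 3 3 4]
Step 4: flows [0->1,0->2,3->1,3->2] -> levels [3 5 5 2]
Step 5: flows [1->0,2->0,1->3,2->3] -> levels [5 3 3 4]
  -> period-2 cycle: step 5 state = step 3 state
  -> state at step 6: (6-3) mod 2 = 1, same as step 4 -> [3 5 5 2]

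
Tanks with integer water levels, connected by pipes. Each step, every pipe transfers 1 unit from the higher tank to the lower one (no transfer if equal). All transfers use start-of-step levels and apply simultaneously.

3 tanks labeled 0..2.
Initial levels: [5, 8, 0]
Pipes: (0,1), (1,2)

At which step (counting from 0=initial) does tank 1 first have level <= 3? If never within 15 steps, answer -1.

Step 1: flows [1->0,1->2] -> levels [6 6 1]
Step 2: flows [0=1,1->2] -> levels [6 5 2]
Step 3: flows [0->1,1->2] -> levels [5 5 3]
Step 4: flows [0=1,1->2] -> levels [5 4 4]
Step 5: flows [0->1,1=2] -> levels [4 5 4]
Step 6: flows [1->0,1->2] -> levels [5 3 5]
Tank 1 first reaches <=3 at step 6

Answer: 6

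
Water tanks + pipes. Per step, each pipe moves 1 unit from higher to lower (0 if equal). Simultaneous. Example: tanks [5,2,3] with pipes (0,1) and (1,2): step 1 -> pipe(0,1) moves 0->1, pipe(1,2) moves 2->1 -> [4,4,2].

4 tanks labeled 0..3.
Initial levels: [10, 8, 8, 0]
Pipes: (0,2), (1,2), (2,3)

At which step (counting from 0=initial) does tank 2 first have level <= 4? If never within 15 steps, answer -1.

Answer: -1

Derivation:
Step 1: flows [0->2,1=2,2->3] -> levels [9 8 8 1]
Step 2: flows [0->2,1=2,2->3] -> levels [8 8 8 2]
Step 3: flows [0=2,1=2,2->3] -> levels [8 8 7 3]
Step 4: flows [0->2,1->2,2->3] -> levels [7 7 8 4]
Step 5: flows [2->0,2->1,2->3] -> levels [8 8 5 5]
Step 6: flows [0->2,1->2,2=3] -> levels [7 7 7 5]
Step 7: flows [0=2,1=2,2->3] -> levels [7 7 6 6]
Step 8: flows [0->2,1->2,2=3] -> levels [6 6 8 6]
Step 9: flows [2->0,2->1,2->3] -> levels [7 7 5 7]
Step 10: flows [0->2,1->2,3->2] -> levels [6 6 8 6]
  -> period-2 cycle (repeats step 8); tank 2 never drops to <=4
Tank 2 never reaches <=4 within 15 steps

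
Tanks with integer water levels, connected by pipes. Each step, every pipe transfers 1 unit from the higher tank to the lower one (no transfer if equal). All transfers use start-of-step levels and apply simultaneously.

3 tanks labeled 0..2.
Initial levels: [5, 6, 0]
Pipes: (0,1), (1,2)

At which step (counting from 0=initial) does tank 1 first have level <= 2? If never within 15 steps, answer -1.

Step 1: flows [1->0,1->2] -> levels [6 4 1]
Step 2: flows [0->1,1->2] -> levels [5 4 2]
Step 3: flows [0->1,1->2] -> levels [4 4 3]
Step 4: flows [0=1,1->2] -> levels [4 3 4]
Step 5: flows [0->1,2->1] -> levels [3 5 3]
Step 6: flows [1->0,1->2] -> levels [4 3 4]
  -> period-2 cycle (repeats step 4); tank 1 never drops to <=2
Tank 1 never reaches <=2 within 15 steps

Answer: -1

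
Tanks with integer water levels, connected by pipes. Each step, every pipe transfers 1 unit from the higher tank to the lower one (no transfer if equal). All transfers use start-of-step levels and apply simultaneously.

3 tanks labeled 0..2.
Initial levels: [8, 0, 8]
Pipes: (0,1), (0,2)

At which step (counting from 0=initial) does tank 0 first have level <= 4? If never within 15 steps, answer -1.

Answer: 7

Derivation:
Step 1: flows [0->1,0=2] -> levels [7 1 8]
Step 2: flows [0->1,2->0] -> levels [7 2 7]
Step 3: flows [0->1,0=2] -> levels [6 3 7]
Step 4: flows [0->1,2->0] -> levels [6 4 6]
Step 5: flows [0->1,0=2] -> levels [5 5 6]
Step 6: flows [0=1,2->0] -> levels [6 5 5]
Step 7: flows [0->1,0->2] -> levels [4 6 6]
Tank 0 first reaches <=4 at step 7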